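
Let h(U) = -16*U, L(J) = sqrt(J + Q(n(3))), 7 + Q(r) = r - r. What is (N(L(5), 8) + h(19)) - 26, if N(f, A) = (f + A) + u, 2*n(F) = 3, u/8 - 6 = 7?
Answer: -218 + I*sqrt(2) ≈ -218.0 + 1.4142*I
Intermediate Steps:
u = 104 (u = 48 + 8*7 = 48 + 56 = 104)
n(F) = 3/2 (n(F) = (1/2)*3 = 3/2)
Q(r) = -7 (Q(r) = -7 + (r - r) = -7 + 0 = -7)
L(J) = sqrt(-7 + J) (L(J) = sqrt(J - 7) = sqrt(-7 + J))
N(f, A) = 104 + A + f (N(f, A) = (f + A) + 104 = (A + f) + 104 = 104 + A + f)
(N(L(5), 8) + h(19)) - 26 = ((104 + 8 + sqrt(-7 + 5)) - 16*19) - 26 = ((104 + 8 + sqrt(-2)) - 304) - 26 = ((104 + 8 + I*sqrt(2)) - 304) - 26 = ((112 + I*sqrt(2)) - 304) - 26 = (-192 + I*sqrt(2)) - 26 = -218 + I*sqrt(2)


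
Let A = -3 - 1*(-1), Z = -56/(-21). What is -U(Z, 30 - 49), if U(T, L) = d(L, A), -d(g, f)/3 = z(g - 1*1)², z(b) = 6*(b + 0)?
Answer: 43200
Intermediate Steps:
Z = 8/3 (Z = -56*(-1/21) = 8/3 ≈ 2.6667)
z(b) = 6*b
A = -2 (A = -3 + 1 = -2)
d(g, f) = -3*(-6 + 6*g)² (d(g, f) = -3*36*(g - 1*1)² = -3*36*(g - 1)² = -3*36*(-1 + g)² = -3*(-6 + 6*g)²)
U(T, L) = -108*(-1 + L)²
-U(Z, 30 - 49) = -(-108)*(-1 + (30 - 49))² = -(-108)*(-1 - 19)² = -(-108)*(-20)² = -(-108)*400 = -1*(-43200) = 43200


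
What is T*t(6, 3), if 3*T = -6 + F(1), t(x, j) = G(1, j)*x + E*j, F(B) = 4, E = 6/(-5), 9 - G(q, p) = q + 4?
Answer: -68/5 ≈ -13.600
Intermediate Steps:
G(q, p) = 5 - q (G(q, p) = 9 - (q + 4) = 9 - (4 + q) = 9 + (-4 - q) = 5 - q)
E = -6/5 (E = 6*(-1/5) = -6/5 ≈ -1.2000)
t(x, j) = 4*x - 6*j/5 (t(x, j) = (5 - 1*1)*x - 6*j/5 = (5 - 1)*x - 6*j/5 = 4*x - 6*j/5)
T = -2/3 (T = (-6 + 4)/3 = (1/3)*(-2) = -2/3 ≈ -0.66667)
T*t(6, 3) = -2*(4*6 - 6/5*3)/3 = -2*(24 - 18/5)/3 = -2/3*102/5 = -68/5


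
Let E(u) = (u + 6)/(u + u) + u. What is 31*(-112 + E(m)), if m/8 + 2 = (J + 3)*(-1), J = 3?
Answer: -348285/64 ≈ -5442.0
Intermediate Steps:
m = -64 (m = -16 + 8*((3 + 3)*(-1)) = -16 + 8*(6*(-1)) = -16 + 8*(-6) = -16 - 48 = -64)
E(u) = u + (6 + u)/(2*u) (E(u) = (6 + u)/((2*u)) + u = (6 + u)*(1/(2*u)) + u = (6 + u)/(2*u) + u = u + (6 + u)/(2*u))
31*(-112 + E(m)) = 31*(-112 + (1/2 - 64 + 3/(-64))) = 31*(-112 + (1/2 - 64 + 3*(-1/64))) = 31*(-112 + (1/2 - 64 - 3/64)) = 31*(-112 - 4067/64) = 31*(-11235/64) = -348285/64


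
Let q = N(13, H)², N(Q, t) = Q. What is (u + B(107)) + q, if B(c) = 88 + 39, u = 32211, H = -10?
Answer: 32507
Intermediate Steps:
B(c) = 127
q = 169 (q = 13² = 169)
(u + B(107)) + q = (32211 + 127) + 169 = 32338 + 169 = 32507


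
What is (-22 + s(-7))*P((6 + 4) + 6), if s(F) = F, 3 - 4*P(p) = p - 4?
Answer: 261/4 ≈ 65.250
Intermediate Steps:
P(p) = 7/4 - p/4 (P(p) = 3/4 - (p - 4)/4 = 3/4 - (-4 + p)/4 = 3/4 + (1 - p/4) = 7/4 - p/4)
(-22 + s(-7))*P((6 + 4) + 6) = (-22 - 7)*(7/4 - ((6 + 4) + 6)/4) = -29*(7/4 - (10 + 6)/4) = -29*(7/4 - 1/4*16) = -29*(7/4 - 4) = -29*(-9/4) = 261/4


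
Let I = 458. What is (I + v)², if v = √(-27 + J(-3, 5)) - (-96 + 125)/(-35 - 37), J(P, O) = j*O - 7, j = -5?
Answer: 1089024169/5184 + 33005*I*√59/36 ≈ 2.1007e+5 + 7042.1*I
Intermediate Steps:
J(P, O) = -7 - 5*O (J(P, O) = -5*O - 7 = -7 - 5*O)
v = 29/72 + I*√59 (v = √(-27 + (-7 - 5*5)) - (-96 + 125)/(-35 - 37) = √(-27 + (-7 - 25)) - 29/(-72) = √(-27 - 32) - 29*(-1)/72 = √(-59) - 1*(-29/72) = I*√59 + 29/72 = 29/72 + I*√59 ≈ 0.40278 + 7.6811*I)
(I + v)² = (458 + (29/72 + I*√59))² = (33005/72 + I*√59)²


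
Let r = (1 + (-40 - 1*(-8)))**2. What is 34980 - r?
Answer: 34019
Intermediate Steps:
r = 961 (r = (1 + (-40 + 8))**2 = (1 - 32)**2 = (-31)**2 = 961)
34980 - r = 34980 - 1*961 = 34980 - 961 = 34019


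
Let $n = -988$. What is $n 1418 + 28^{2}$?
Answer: $-1400200$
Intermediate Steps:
$n 1418 + 28^{2} = \left(-988\right) 1418 + 28^{2} = -1400984 + 784 = -1400200$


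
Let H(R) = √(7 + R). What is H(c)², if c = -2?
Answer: 5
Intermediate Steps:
H(c)² = (√(7 - 2))² = (√5)² = 5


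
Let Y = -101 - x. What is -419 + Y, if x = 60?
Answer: -580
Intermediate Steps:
Y = -161 (Y = -101 - 1*60 = -101 - 60 = -161)
-419 + Y = -419 - 161 = -580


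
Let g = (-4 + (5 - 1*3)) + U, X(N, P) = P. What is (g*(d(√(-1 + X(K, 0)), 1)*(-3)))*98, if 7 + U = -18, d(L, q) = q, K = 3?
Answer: 7938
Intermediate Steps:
U = -25 (U = -7 - 18 = -25)
g = -27 (g = (-4 + (5 - 1*3)) - 25 = (-4 + (5 - 3)) - 25 = (-4 + 2) - 25 = -2 - 25 = -27)
(g*(d(√(-1 + X(K, 0)), 1)*(-3)))*98 = -27*(-3)*98 = 81*98 = 7938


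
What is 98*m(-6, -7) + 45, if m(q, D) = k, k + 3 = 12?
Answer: 927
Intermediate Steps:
k = 9 (k = -3 + 12 = 9)
m(q, D) = 9
98*m(-6, -7) + 45 = 98*9 + 45 = 882 + 45 = 927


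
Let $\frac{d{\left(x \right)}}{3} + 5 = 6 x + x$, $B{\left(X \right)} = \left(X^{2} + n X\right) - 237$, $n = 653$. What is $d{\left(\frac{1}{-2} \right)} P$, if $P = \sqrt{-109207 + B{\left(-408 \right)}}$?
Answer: $- 51 i \sqrt{52351} \approx - 11669.0 i$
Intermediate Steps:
$B{\left(X \right)} = -237 + X^{2} + 653 X$ ($B{\left(X \right)} = \left(X^{2} + 653 X\right) - 237 = -237 + X^{2} + 653 X$)
$P = 2 i \sqrt{52351}$ ($P = \sqrt{-109207 + \left(-237 + \left(-408\right)^{2} + 653 \left(-408\right)\right)} = \sqrt{-109207 - 100197} = \sqrt{-209404} = 2 i \sqrt{52351} \approx 457.61 i$)
$d{\left(x \right)} = -15 + 21 x$ ($d{\left(x \right)} = -15 + 3 \left(6 x + x\right) = -15 + 3 \cdot 7 x = -15 + 21 x$)
$d{\left(\frac{1}{-2} \right)} P = \left(-15 + \frac{21}{-2}\right) 2 i \sqrt{52351} = \left(-15 + 21 \left(- \frac{1}{2}\right)\right) 2 i \sqrt{52351} = \left(-15 - \frac{21}{2}\right) 2 i \sqrt{52351} = - \frac{51 \cdot 2 i \sqrt{52351}}{2} = - 51 i \sqrt{52351}$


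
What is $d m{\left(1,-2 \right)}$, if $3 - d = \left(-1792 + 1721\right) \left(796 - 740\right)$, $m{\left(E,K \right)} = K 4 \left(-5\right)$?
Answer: $159160$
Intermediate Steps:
$m{\left(E,K \right)} = - 20 K$ ($m{\left(E,K \right)} = 4 K \left(-5\right) = - 20 K$)
$d = 3979$ ($d = 3 - \left(-1792 + 1721\right) \left(796 - 740\right) = 3 - \left(-71\right) 56 = 3 - -3976 = 3 + 3976 = 3979$)
$d m{\left(1,-2 \right)} = 3979 \left(\left(-20\right) \left(-2\right)\right) = 3979 \cdot 40 = 159160$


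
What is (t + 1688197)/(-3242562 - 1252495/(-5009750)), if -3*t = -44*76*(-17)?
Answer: -5017508098850/9746654236203 ≈ -0.51479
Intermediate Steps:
t = -56848/3 (t = -(-44*76)*(-17)/3 = -(-3344)*(-17)/3 = -1/3*56848 = -56848/3 ≈ -18949.)
(t + 1688197)/(-3242562 - 1252495/(-5009750)) = (-56848/3 + 1688197)/(-3242562 - 1252495/(-5009750)) = 5007743/(3*(-3242562 - 1252495*(-1/5009750))) = 5007743/(3*(-3242562 + 250499/1001950)) = 5007743/(3*(-3248884745401/1001950)) = (5007743/3)*(-1001950/3248884745401) = -5017508098850/9746654236203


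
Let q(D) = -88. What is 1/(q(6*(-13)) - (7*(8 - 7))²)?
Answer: -1/137 ≈ -0.0072993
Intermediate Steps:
1/(q(6*(-13)) - (7*(8 - 7))²) = 1/(-88 - (7*(8 - 7))²) = 1/(-88 - (7*1)²) = 1/(-88 - 1*7²) = 1/(-88 - 1*49) = 1/(-88 - 49) = 1/(-137) = -1/137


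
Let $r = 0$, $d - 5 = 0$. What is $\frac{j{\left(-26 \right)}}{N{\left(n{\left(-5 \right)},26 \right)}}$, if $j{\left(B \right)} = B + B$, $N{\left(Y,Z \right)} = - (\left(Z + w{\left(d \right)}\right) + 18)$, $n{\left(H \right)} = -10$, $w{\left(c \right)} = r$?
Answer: $\frac{13}{11} \approx 1.1818$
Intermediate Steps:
$d = 5$ ($d = 5 + 0 = 5$)
$w{\left(c \right)} = 0$
$N{\left(Y,Z \right)} = -18 - Z$ ($N{\left(Y,Z \right)} = - (\left(Z + 0\right) + 18) = - (Z + 18) = - (18 + Z) = -18 - Z$)
$j{\left(B \right)} = 2 B$
$\frac{j{\left(-26 \right)}}{N{\left(n{\left(-5 \right)},26 \right)}} = \frac{2 \left(-26\right)}{-18 - 26} = - \frac{52}{-18 - 26} = - \frac{52}{-44} = \left(-52\right) \left(- \frac{1}{44}\right) = \frac{13}{11}$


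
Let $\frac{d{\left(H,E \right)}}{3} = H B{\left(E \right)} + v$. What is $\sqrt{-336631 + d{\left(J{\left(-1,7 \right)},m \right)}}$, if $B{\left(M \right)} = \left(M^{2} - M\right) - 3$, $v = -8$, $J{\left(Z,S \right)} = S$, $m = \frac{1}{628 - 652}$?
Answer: $\frac{i \sqrt{193949043}}{24} \approx 580.27 i$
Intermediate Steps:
$m = - \frac{1}{24}$ ($m = \frac{1}{-24} = - \frac{1}{24} \approx -0.041667$)
$B{\left(M \right)} = -3 + M^{2} - M$
$d{\left(H,E \right)} = -24 + 3 H \left(-3 + E^{2} - E\right)$ ($d{\left(H,E \right)} = 3 \left(H \left(-3 + E^{2} - E\right) - 8\right) = 3 \left(-8 + H \left(-3 + E^{2} - E\right)\right) = -24 + 3 H \left(-3 + E^{2} - E\right)$)
$\sqrt{-336631 + d{\left(J{\left(-1,7 \right)},m \right)}} = \sqrt{-336631 - \left(24 + 21 \left(3 - \frac{1}{24} - \left(- \frac{1}{24}\right)^{2}\right)\right)} = \sqrt{-336631 - \left(24 + 21 \left(3 - \frac{1}{24} - \frac{1}{576}\right)\right)} = \sqrt{-336631 - \left(24 + 21 \cdot \frac{1703}{576}\right)} = \sqrt{-336631 - \frac{16529}{192}} = \sqrt{- \frac{64649681}{192}} = \frac{i \sqrt{193949043}}{24}$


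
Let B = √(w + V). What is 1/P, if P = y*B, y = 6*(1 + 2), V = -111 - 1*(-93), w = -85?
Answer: -I*√103/1854 ≈ -0.0054741*I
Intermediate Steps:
V = -18 (V = -111 + 93 = -18)
y = 18 (y = 6*3 = 18)
B = I*√103 (B = √(-85 - 18) = √(-103) = I*√103 ≈ 10.149*I)
P = 18*I*√103 (P = 18*(I*√103) = 18*I*√103 ≈ 182.68*I)
1/P = 1/(18*I*√103) = -I*√103/1854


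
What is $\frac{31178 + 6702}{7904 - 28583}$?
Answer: $- \frac{37880}{20679} \approx -1.8318$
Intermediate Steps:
$\frac{31178 + 6702}{7904 - 28583} = \frac{37880}{7904 - 28583} = \frac{37880}{-20679} = 37880 \left(- \frac{1}{20679}\right) = - \frac{37880}{20679}$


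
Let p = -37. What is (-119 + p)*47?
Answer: -7332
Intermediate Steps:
(-119 + p)*47 = (-119 - 37)*47 = -156*47 = -7332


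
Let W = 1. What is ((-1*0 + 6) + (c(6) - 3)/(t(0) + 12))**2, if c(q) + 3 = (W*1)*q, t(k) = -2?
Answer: 36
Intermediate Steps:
c(q) = -3 + q (c(q) = -3 + (1*1)*q = -3 + 1*q = -3 + q)
((-1*0 + 6) + (c(6) - 3)/(t(0) + 12))**2 = ((-1*0 + 6) + ((-3 + 6) - 3)/(-2 + 12))**2 = ((0 + 6) + (3 - 3)/10)**2 = (6 + 0*(1/10))**2 = (6 + 0)**2 = 6**2 = 36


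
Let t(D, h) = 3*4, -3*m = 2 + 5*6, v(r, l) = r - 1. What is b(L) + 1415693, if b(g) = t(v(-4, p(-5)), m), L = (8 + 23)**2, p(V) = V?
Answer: 1415705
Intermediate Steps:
v(r, l) = -1 + r
m = -32/3 (m = -(2 + 5*6)/3 = -(2 + 30)/3 = -1/3*32 = -32/3 ≈ -10.667)
L = 961 (L = 31**2 = 961)
t(D, h) = 12
b(g) = 12
b(L) + 1415693 = 12 + 1415693 = 1415705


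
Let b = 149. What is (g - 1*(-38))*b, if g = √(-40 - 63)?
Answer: 5662 + 149*I*√103 ≈ 5662.0 + 1512.2*I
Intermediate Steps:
g = I*√103 (g = √(-103) = I*√103 ≈ 10.149*I)
(g - 1*(-38))*b = (I*√103 - 1*(-38))*149 = (I*√103 + 38)*149 = (38 + I*√103)*149 = 5662 + 149*I*√103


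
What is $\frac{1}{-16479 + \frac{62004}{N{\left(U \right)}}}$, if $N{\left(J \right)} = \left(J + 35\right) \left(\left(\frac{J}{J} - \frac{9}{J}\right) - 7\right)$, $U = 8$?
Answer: $- \frac{817}{13628687} \approx -5.9947 \cdot 10^{-5}$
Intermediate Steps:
$N{\left(J \right)} = \left(-6 - \frac{9}{J}\right) \left(35 + J\right)$ ($N{\left(J \right)} = \left(35 + J\right) \left(\left(1 - \frac{9}{J}\right) - 7\right) = \left(35 + J\right) \left(-6 - \frac{9}{J}\right) = \left(-6 - \frac{9}{J}\right) \left(35 + J\right)$)
$\frac{1}{-16479 + \frac{62004}{N{\left(U \right)}}} = \frac{1}{-16479 + \frac{62004}{-219 - \frac{315}{8} - 48}} = \frac{1}{-16479 + \frac{62004}{- \frac{2451}{8}}} = \frac{1}{-16479 + 62004 \left(- \frac{8}{2451}\right)} = \frac{1}{-16479 - \frac{165344}{817}} = \frac{1}{- \frac{13628687}{817}} = - \frac{817}{13628687}$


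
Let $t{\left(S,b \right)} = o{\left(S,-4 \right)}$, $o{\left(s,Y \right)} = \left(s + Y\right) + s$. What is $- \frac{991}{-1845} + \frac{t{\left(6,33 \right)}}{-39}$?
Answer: $\frac{7963}{23985} \approx 0.332$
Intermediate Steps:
$o{\left(s,Y \right)} = Y + 2 s$ ($o{\left(s,Y \right)} = \left(Y + s\right) + s = Y + 2 s$)
$t{\left(S,b \right)} = -4 + 2 S$
$- \frac{991}{-1845} + \frac{t{\left(6,33 \right)}}{-39} = - \frac{991}{-1845} + \frac{-4 + 2 \cdot 6}{-39} = \left(-991\right) \left(- \frac{1}{1845}\right) + \left(-4 + 12\right) \left(- \frac{1}{39}\right) = \frac{991}{1845} + 8 \left(- \frac{1}{39}\right) = \frac{991}{1845} - \frac{8}{39} = \frac{7963}{23985}$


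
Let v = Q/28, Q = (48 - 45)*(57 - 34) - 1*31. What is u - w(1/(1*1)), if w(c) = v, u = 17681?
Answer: 247515/14 ≈ 17680.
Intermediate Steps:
Q = 38 (Q = 3*23 - 31 = 69 - 31 = 38)
v = 19/14 (v = 38/28 = 38*(1/28) = 19/14 ≈ 1.3571)
w(c) = 19/14
u - w(1/(1*1)) = 17681 - 1*19/14 = 17681 - 19/14 = 247515/14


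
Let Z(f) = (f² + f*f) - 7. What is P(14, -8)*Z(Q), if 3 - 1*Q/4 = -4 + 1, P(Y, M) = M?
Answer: -9160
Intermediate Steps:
Q = 24 (Q = 12 - 4*(-4 + 1) = 12 - 4*(-3) = 12 + 12 = 24)
Z(f) = -7 + 2*f² (Z(f) = (f² + f²) - 7 = 2*f² - 7 = -7 + 2*f²)
P(14, -8)*Z(Q) = -8*(-7 + 2*24²) = -8*(-7 + 2*576) = -8*(-7 + 1152) = -8*1145 = -9160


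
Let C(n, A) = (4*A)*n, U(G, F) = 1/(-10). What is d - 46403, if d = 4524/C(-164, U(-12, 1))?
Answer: -3799391/82 ≈ -46334.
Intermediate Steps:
U(G, F) = -1/10
C(n, A) = 4*A*n
d = 5655/82 (d = 4524/((4*(-1/10)*(-164))) = 4524/(328/5) = 4524*(5/328) = 5655/82 ≈ 68.963)
d - 46403 = 5655/82 - 46403 = -3799391/82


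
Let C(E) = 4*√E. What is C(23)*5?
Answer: 20*√23 ≈ 95.917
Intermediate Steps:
C(23)*5 = (4*√23)*5 = 20*√23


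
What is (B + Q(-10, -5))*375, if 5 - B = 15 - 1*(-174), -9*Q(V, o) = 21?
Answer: -69875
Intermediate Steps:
Q(V, o) = -7/3 (Q(V, o) = -⅑*21 = -7/3)
B = -184 (B = 5 - (15 - 1*(-174)) = 5 - (15 + 174) = 5 - 1*189 = 5 - 189 = -184)
(B + Q(-10, -5))*375 = (-184 - 7/3)*375 = -559/3*375 = -69875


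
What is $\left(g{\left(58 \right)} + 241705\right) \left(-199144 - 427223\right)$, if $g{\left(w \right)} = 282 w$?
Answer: $-161640894387$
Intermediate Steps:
$\left(g{\left(58 \right)} + 241705\right) \left(-199144 - 427223\right) = \left(282 \cdot 58 + 241705\right) \left(-199144 - 427223\right) = \left(16356 + 241705\right) \left(-626367\right) = 258061 \left(-626367\right) = -161640894387$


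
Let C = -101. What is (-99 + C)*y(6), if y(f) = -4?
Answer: 800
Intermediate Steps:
(-99 + C)*y(6) = (-99 - 101)*(-4) = -200*(-4) = 800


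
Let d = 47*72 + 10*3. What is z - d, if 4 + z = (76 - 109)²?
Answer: -2329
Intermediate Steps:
d = 3414 (d = 3384 + 30 = 3414)
z = 1085 (z = -4 + (76 - 109)² = -4 + (-33)² = -4 + 1089 = 1085)
z - d = 1085 - 1*3414 = 1085 - 3414 = -2329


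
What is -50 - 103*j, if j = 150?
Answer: -15500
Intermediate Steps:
-50 - 103*j = -50 - 103*150 = -50 - 15450 = -15500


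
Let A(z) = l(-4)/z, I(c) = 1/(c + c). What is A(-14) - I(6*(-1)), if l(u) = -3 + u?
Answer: 7/12 ≈ 0.58333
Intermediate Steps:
I(c) = 1/(2*c)
A(z) = -7/z (A(z) = (-3 - 4)/z = -7/z)
A(-14) - I(6*(-1)) = -7/(-14) - 1/(2*(6*(-1))) = -7*(-1/14) - 1/(2*(-6)) = ½ - (-1)/(2*6) = ½ - 1*(-1/12) = ½ + 1/12 = 7/12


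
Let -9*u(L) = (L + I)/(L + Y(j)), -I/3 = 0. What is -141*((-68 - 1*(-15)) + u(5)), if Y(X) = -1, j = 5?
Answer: 89911/12 ≈ 7492.6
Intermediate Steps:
I = 0 (I = -3*0 = 0)
u(L) = -L/(9*(-1 + L)) (u(L) = -(L + 0)/(9*(L - 1)) = -L/(9*(-1 + L)))
-141*((-68 - 1*(-15)) + u(5)) = -141*((-68 - 1*(-15)) - 1*5/(-9 + 9*5)) = -141*((-68 + 15) - 1*5/(-9 + 45)) = -141*(-53 - 1*5/36) = -141*(-53 - 1*5*1/36) = -141*(-53 - 5/36) = -141*(-1913/36) = 89911/12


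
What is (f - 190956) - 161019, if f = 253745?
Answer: -98230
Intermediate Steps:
(f - 190956) - 161019 = (253745 - 190956) - 161019 = 62789 - 161019 = -98230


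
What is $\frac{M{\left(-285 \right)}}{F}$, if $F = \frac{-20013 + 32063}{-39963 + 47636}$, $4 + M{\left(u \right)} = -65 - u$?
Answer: $\frac{828684}{6025} \approx 137.54$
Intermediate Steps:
$M{\left(u \right)} = -69 - u$ ($M{\left(u \right)} = -4 - \left(65 + u\right) = -69 - u$)
$F = \frac{12050}{7673} \approx 1.5704$
$\frac{M{\left(-285 \right)}}{F} = \frac{-69 - -285}{\frac{12050}{7673}} = \left(-69 + 285\right) \frac{7673}{12050} = 216 \cdot \frac{7673}{12050} = \frac{828684}{6025}$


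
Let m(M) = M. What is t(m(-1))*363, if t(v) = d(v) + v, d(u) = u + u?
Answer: -1089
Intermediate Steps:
d(u) = 2*u
t(v) = 3*v (t(v) = 2*v + v = 3*v)
t(m(-1))*363 = (3*(-1))*363 = -3*363 = -1089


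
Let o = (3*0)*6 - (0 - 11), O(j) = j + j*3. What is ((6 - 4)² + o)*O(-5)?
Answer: -300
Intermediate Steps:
O(j) = 4*j (O(j) = j + 3*j = 4*j)
o = 11 (o = 0*6 - 1*(-11) = 0 + 11 = 11)
((6 - 4)² + o)*O(-5) = ((6 - 4)² + 11)*(4*(-5)) = (2² + 11)*(-20) = (4 + 11)*(-20) = 15*(-20) = -300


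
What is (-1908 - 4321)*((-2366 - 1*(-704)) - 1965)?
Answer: 22592583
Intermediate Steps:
(-1908 - 4321)*((-2366 - 1*(-704)) - 1965) = -6229*((-2366 + 704) - 1965) = -6229*(-1662 - 1965) = -6229*(-3627) = 22592583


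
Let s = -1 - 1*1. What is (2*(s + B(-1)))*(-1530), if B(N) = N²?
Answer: 3060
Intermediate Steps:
s = -2 (s = -1 - 1 = -2)
(2*(s + B(-1)))*(-1530) = (2*(-2 + (-1)²))*(-1530) = (2*(-2 + 1))*(-1530) = (2*(-1))*(-1530) = -2*(-1530) = 3060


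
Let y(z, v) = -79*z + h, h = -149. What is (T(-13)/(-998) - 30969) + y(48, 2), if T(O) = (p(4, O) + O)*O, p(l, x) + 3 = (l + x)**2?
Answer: -34839335/998 ≈ -34909.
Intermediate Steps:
p(l, x) = -3 + (l + x)**2
T(O) = O*(-3 + O + (4 + O)**2) (T(O) = ((-3 + (4 + O)**2) + O)*O = (-3 + O + (4 + O)**2)*O = O*(-3 + O + (4 + O)**2))
y(z, v) = -149 - 79*z (y(z, v) = -79*z - 149 = -149 - 79*z)
(T(-13)/(-998) - 30969) + y(48, 2) = (-13*(-3 - 13 + (4 - 13)**2)/(-998) - 30969) + (-149 - 79*48) = (-13*(-3 - 13 + (-9)**2)*(-1/998) - 30969) + (-149 - 3792) = (-13*(-3 - 13 + 81)*(-1/998) - 30969) - 3941 = (-13*65*(-1/998) - 30969) - 3941 = (-845*(-1/998) - 30969) - 3941 = (845/998 - 30969) - 3941 = -30906217/998 - 3941 = -34839335/998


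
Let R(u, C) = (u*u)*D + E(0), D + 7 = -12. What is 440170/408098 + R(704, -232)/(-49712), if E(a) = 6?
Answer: 966204337861/5071841944 ≈ 190.50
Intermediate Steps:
D = -19 (D = -7 - 12 = -19)
R(u, C) = 6 - 19*u**2 (R(u, C) = (u*u)*(-19) + 6 = u**2*(-19) + 6 = -19*u**2 + 6 = 6 - 19*u**2)
440170/408098 + R(704, -232)/(-49712) = 440170/408098 + (6 - 19*704**2)/(-49712) = 440170*(1/408098) + (6 - 19*495616)*(-1/49712) = 220085/204049 + (6 - 9416704)*(-1/49712) = 220085/204049 - 9416698*(-1/49712) = 220085/204049 + 4708349/24856 = 966204337861/5071841944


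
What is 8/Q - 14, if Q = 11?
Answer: -146/11 ≈ -13.273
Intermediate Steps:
8/Q - 14 = 8/11 - 14 = -146/11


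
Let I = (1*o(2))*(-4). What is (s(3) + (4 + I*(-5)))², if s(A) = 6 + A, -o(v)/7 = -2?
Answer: 85849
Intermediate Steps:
o(v) = 14 (o(v) = -7*(-2) = 14)
I = -56 (I = (1*14)*(-4) = 14*(-4) = -56)
(s(3) + (4 + I*(-5)))² = ((6 + 3) + (4 - 56*(-5)))² = (9 + (4 + 280))² = (9 + 284)² = 293² = 85849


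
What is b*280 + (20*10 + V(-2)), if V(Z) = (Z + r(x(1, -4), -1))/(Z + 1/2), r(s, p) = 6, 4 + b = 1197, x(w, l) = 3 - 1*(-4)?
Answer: 1002712/3 ≈ 3.3424e+5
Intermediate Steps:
x(w, l) = 7 (x(w, l) = 3 + 4 = 7)
b = 1193 (b = -4 + 1197 = 1193)
V(Z) = (6 + Z)/(½ + Z) (V(Z) = (Z + 6)/(Z + 1/2) = (6 + Z)/(Z + ½) = (6 + Z)/(½ + Z))
b*280 + (20*10 + V(-2)) = 1193*280 + (20*10 + 2*(6 - 2)/(1 + 2*(-2))) = 334040 + (200 + 2*4/(1 - 4)) = 334040 + (200 + 2*4/(-3)) = 334040 + (200 + 2*(-⅓)*4) = 334040 + (200 - 8/3) = 334040 + 592/3 = 1002712/3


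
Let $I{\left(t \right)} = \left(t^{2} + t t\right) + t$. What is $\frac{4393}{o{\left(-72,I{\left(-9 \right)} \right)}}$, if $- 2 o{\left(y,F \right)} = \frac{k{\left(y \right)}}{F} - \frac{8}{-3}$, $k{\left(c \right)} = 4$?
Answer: $- \frac{672129}{206} \approx -3262.8$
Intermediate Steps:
$I{\left(t \right)} = t + 2 t^{2}$ ($I{\left(t \right)} = \left(t^{2} + t^{2}\right) + t = 2 t^{2} + t = t + 2 t^{2}$)
$o{\left(y,F \right)} = - \frac{4}{3} - \frac{2}{F}$ ($o{\left(y,F \right)} = - \frac{\frac{4}{F} - \frac{8}{-3}}{2} = - \frac{\frac{4}{F} - - \frac{8}{3}}{2} = - \frac{\frac{4}{F} + \frac{8}{3}}{2} = - \frac{\frac{8}{3} + \frac{4}{F}}{2} = - \frac{4}{3} - \frac{2}{F}$)
$\frac{4393}{o{\left(-72,I{\left(-9 \right)} \right)}} = \frac{4393}{- \frac{4}{3} - \frac{2}{\left(-9\right) \left(1 + 2 \left(-9\right)\right)}} = \frac{4393}{- \frac{4}{3} - \frac{2}{\left(-9\right) \left(1 - 18\right)}} = \frac{4393}{- \frac{4}{3} - \frac{2}{\left(-9\right) \left(-17\right)}} = \frac{4393}{- \frac{4}{3} - \frac{2}{153}} = \frac{4393}{- \frac{206}{153}} = 4393 \left(- \frac{153}{206}\right) = - \frac{672129}{206}$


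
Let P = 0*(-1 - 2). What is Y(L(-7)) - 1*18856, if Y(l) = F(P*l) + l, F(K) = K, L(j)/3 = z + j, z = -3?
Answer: -18886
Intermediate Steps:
P = 0 (P = 0*(-3) = 0)
L(j) = -9 + 3*j (L(j) = 3*(-3 + j) = -9 + 3*j)
Y(l) = l (Y(l) = 0*l + l = 0 + l = l)
Y(L(-7)) - 1*18856 = (-9 + 3*(-7)) - 1*18856 = (-9 - 21) - 18856 = -30 - 18856 = -18886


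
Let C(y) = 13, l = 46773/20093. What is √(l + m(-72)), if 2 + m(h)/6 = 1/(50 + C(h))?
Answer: I*√1705119246201/421953 ≈ 3.0947*I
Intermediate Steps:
l = 46773/20093 (l = 46773*(1/20093) = 46773/20093 ≈ 2.3278)
m(h) = -250/21 (m(h) = -12 + 6/(50 + 13) = -12 + 6/63 = -12 + 6*(1/63) = -12 + 2/21 = -250/21)
√(l + m(-72)) = √(46773/20093 - 250/21) = √(-4041017/421953) = I*√1705119246201/421953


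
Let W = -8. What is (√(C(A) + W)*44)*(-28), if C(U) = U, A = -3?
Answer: -1232*I*√11 ≈ -4086.1*I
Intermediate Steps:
(√(C(A) + W)*44)*(-28) = (√(-3 - 8)*44)*(-28) = (√(-11)*44)*(-28) = ((I*√11)*44)*(-28) = (44*I*√11)*(-28) = -1232*I*√11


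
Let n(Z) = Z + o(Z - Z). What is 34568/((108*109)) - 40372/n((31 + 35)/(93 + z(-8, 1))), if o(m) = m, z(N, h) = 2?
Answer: -1881139208/32373 ≈ -58108.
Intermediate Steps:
n(Z) = Z (n(Z) = Z + (Z - Z) = Z + 0 = Z)
34568/((108*109)) - 40372/n((31 + 35)/(93 + z(-8, 1))) = 34568/((108*109)) - 40372*(93 + 2)/(31 + 35) = 34568/11772 - 40372/(66/95) = 34568*(1/11772) - 40372/(66*(1/95)) = 8642/2943 - 40372/66/95 = 8642/2943 - 40372*95/66 = 8642/2943 - 1917670/33 = -1881139208/32373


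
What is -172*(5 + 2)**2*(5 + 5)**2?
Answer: -842800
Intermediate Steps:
-172*(5 + 2)**2*(5 + 5)**2 = -172*(10*7)**2 = -172*70**2 = -172*4900 = -842800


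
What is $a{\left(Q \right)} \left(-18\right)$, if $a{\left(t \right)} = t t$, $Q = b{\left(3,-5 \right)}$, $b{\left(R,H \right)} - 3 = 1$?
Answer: $-288$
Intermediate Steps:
$b{\left(R,H \right)} = 4$ ($b{\left(R,H \right)} = 3 + 1 = 4$)
$Q = 4$
$a{\left(t \right)} = t^{2}$
$a{\left(Q \right)} \left(-18\right) = 4^{2} \left(-18\right) = 16 \left(-18\right) = -288$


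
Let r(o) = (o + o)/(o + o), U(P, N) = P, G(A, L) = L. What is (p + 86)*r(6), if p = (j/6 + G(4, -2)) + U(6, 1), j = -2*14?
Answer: 256/3 ≈ 85.333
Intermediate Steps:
r(o) = 1 (r(o) = (2*o)/((2*o)) = (2*o)*(1/(2*o)) = 1)
j = -28
p = -⅔ (p = (-28/6 - 2) + 6 = (-28*⅙ - 2) + 6 = (-14/3 - 2) + 6 = -20/3 + 6 = -⅔ ≈ -0.66667)
(p + 86)*r(6) = (-⅔ + 86)*1 = (256/3)*1 = 256/3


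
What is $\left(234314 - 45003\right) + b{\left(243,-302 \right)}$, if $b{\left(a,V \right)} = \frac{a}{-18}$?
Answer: $\frac{378595}{2} \approx 1.893 \cdot 10^{5}$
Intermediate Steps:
$b{\left(a,V \right)} = - \frac{a}{18}$ ($b{\left(a,V \right)} = a \left(- \frac{1}{18}\right) = - \frac{a}{18}$)
$\left(234314 - 45003\right) + b{\left(243,-302 \right)} = \left(234314 - 45003\right) - \frac{27}{2} = 189311 - \frac{27}{2} = \frac{378595}{2}$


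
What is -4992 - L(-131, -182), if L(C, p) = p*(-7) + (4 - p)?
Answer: -6452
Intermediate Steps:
L(C, p) = 4 - 8*p (L(C, p) = -7*p + (4 - p) = 4 - 8*p)
-4992 - L(-131, -182) = -4992 - (4 - 8*(-182)) = -4992 - (4 + 1456) = -4992 - 1*1460 = -4992 - 1460 = -6452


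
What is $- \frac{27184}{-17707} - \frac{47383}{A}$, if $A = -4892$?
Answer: $\frac{971994909}{86622644} \approx 11.221$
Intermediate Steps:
$- \frac{27184}{-17707} - \frac{47383}{A} = - \frac{27184}{-17707} - \frac{47383}{-4892} = \left(-27184\right) \left(- \frac{1}{17707}\right) - - \frac{47383}{4892} = \frac{27184}{17707} + \frac{47383}{4892} = \frac{971994909}{86622644}$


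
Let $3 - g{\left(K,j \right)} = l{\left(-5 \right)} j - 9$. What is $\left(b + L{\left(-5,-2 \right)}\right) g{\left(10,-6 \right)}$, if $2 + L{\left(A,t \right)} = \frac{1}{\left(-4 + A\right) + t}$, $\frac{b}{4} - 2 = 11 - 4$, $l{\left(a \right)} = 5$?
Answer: $\frac{15666}{11} \approx 1424.2$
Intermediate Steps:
$b = 36$ ($b = 8 + 4 \left(11 - 4\right) = 8 + 4 \cdot 7 = 8 + 28 = 36$)
$g{\left(K,j \right)} = 12 - 5 j$ ($g{\left(K,j \right)} = 3 - \left(5 j - 9\right) = 3 - \left(-9 + 5 j\right) = 12 - 5 j$)
$L{\left(A,t \right)} = -2 + \frac{1}{-4 + A + t}$ ($L{\left(A,t \right)} = -2 + \frac{1}{\left(-4 + A\right) + t} = -2 + \frac{1}{-4 + A + t}$)
$\left(b + L{\left(-5,-2 \right)}\right) g{\left(10,-6 \right)} = \left(36 + \frac{9 - -10 - -4}{-4 - 5 - 2}\right) \left(12 - -30\right) = \left(36 + \frac{9 + 10 + 4}{-11}\right) \left(12 + 30\right) = \left(36 - \frac{23}{11}\right) 42 = \frac{373}{11} \cdot 42 = \frac{15666}{11}$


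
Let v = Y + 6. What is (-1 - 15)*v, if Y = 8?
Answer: -224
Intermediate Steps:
v = 14 (v = 8 + 6 = 14)
(-1 - 15)*v = (-1 - 15)*14 = -16*14 = -224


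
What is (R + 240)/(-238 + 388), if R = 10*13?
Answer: 37/15 ≈ 2.4667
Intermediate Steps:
R = 130
(R + 240)/(-238 + 388) = (130 + 240)/(-238 + 388) = 370/150 = 370*(1/150) = 37/15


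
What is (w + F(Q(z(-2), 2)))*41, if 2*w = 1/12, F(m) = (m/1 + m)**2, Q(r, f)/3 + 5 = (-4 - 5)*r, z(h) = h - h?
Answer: 885641/24 ≈ 36902.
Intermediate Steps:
z(h) = 0
Q(r, f) = -15 - 27*r (Q(r, f) = -15 + 3*((-4 - 5)*r) = -15 + 3*(-9*r) = -15 - 27*r)
F(m) = 4*m**2 (F(m) = (m*1 + m)**2 = (m + m)**2 = (2*m)**2 = 4*m**2)
w = 1/24 (w = (1/2)/12 = (1/2)*(1/12) = 1/24 ≈ 0.041667)
(w + F(Q(z(-2), 2)))*41 = (1/24 + 4*(-15 - 27*0)**2)*41 = (1/24 + 4*(-15 + 0)**2)*41 = (1/24 + 4*(-15)**2)*41 = (1/24 + 4*225)*41 = (1/24 + 900)*41 = (21601/24)*41 = 885641/24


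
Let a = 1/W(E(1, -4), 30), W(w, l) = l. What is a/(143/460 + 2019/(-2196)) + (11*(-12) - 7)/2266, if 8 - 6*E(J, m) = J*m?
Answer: -6739405/58039058 ≈ -0.11612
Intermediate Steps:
E(J, m) = 4/3 - J*m/6
a = 1/30 ≈ 0.033333
a/(143/460 + 2019/(-2196)) + (11*(-12) - 7)/2266 = 1/(30*(143/460 + 2019/(-2196))) + (11*(-12) - 7)/2266 = 1/(30*(143*(1/460) + 2019*(-1/2196))) + (-132 - 7)*(1/2266) = 1/(30*(143/460 - 673/732)) - 139*1/2266 = 1/(30*(-25613/42090)) - 139/2266 = (1/30)*(-42090/25613) - 139/2266 = -1403/25613 - 139/2266 = -6739405/58039058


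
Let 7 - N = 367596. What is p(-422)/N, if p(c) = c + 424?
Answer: -2/367589 ≈ -5.4409e-6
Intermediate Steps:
N = -367589 (N = 7 - 1*367596 = 7 - 367596 = -367589)
p(c) = 424 + c
p(-422)/N = (424 - 422)/(-367589) = 2*(-1/367589) = -2/367589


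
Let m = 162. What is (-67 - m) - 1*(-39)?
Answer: -190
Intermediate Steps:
(-67 - m) - 1*(-39) = (-67 - 1*162) - 1*(-39) = (-67 - 162) + 39 = -229 + 39 = -190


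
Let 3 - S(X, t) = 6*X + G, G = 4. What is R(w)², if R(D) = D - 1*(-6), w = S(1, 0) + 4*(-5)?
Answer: 441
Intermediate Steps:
S(X, t) = -1 - 6*X (S(X, t) = 3 - (6*X + 4) = 3 - (4 + 6*X) = 3 + (-4 - 6*X) = -1 - 6*X)
w = -27 (w = (-1 - 6*1) + 4*(-5) = (-1 - 6) - 20 = -7 - 20 = -27)
R(D) = 6 + D (R(D) = D + 6 = 6 + D)
R(w)² = (6 - 27)² = (-21)² = 441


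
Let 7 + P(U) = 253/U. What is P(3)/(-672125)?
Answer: -232/2016375 ≈ -0.00011506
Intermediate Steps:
P(U) = -7 + 253/U
P(3)/(-672125) = (-7 + 253/3)/(-672125) = (-7 + 253*(⅓))*(-1/672125) = (-7 + 253/3)*(-1/672125) = (232/3)*(-1/672125) = -232/2016375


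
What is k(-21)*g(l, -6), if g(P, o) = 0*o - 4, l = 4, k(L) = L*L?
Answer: -1764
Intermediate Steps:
k(L) = L²
g(P, o) = -4 (g(P, o) = 0 - 4 = -4)
k(-21)*g(l, -6) = (-21)²*(-4) = 441*(-4) = -1764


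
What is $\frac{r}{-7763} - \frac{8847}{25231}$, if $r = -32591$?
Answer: $\frac{753624260}{195868253} \approx 3.8476$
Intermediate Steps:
$\frac{r}{-7763} - \frac{8847}{25231} = - \frac{32591}{-7763} - \frac{8847}{25231} = \left(-32591\right) \left(- \frac{1}{7763}\right) - \frac{8847}{25231} = \frac{32591}{7763} - \frac{8847}{25231} = \frac{753624260}{195868253}$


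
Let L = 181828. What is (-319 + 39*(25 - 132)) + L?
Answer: 177336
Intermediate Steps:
(-319 + 39*(25 - 132)) + L = (-319 + 39*(25 - 132)) + 181828 = (-319 + 39*(-107)) + 181828 = (-319 - 4173) + 181828 = -4492 + 181828 = 177336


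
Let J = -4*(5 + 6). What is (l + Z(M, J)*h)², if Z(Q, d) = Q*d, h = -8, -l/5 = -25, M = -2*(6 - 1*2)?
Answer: 7241481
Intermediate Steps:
M = -8 (M = -2*(6 - 2) = -2*4 = -8)
l = 125 (l = -5*(-25) = 125)
J = -44 (J = -4*11 = -44)
(l + Z(M, J)*h)² = (125 - 8*(-44)*(-8))² = (125 + 352*(-8))² = (125 - 2816)² = (-2691)² = 7241481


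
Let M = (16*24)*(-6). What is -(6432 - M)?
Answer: -8736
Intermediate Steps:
M = -2304 (M = 384*(-6) = -2304)
-(6432 - M) = -(6432 - 1*(-2304)) = -(6432 + 2304) = -1*8736 = -8736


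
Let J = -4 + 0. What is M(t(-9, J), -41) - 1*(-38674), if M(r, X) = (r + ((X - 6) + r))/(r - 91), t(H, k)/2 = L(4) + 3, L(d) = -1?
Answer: 1121559/29 ≈ 38674.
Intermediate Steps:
J = -4
t(H, k) = 4 (t(H, k) = 2*(-1 + 3) = 2*2 = 4)
M(r, X) = (-6 + X + 2*r)/(-91 + r) (M(r, X) = (r + ((-6 + X) + r))/(-91 + r) = (r + (-6 + X + r))/(-91 + r) = (-6 + X + 2*r)/(-91 + r))
M(t(-9, J), -41) - 1*(-38674) = (-6 - 41 + 2*4)/(-91 + 4) - 1*(-38674) = (-6 - 41 + 8)/(-87) + 38674 = -1/87*(-39) + 38674 = 13/29 + 38674 = 1121559/29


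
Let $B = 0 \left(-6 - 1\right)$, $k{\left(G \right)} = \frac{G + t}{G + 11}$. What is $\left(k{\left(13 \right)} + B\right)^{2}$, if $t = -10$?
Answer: $\frac{1}{64} \approx 0.015625$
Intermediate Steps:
$k{\left(G \right)} = \frac{-10 + G}{11 + G}$ ($k{\left(G \right)} = \frac{G - 10}{G + 11} = \frac{-10 + G}{11 + G}$)
$B = 0$ ($B = 0 \left(-7\right) = 0$)
$\left(k{\left(13 \right)} + B\right)^{2} = \left(\frac{-10 + 13}{11 + 13} + 0\right)^{2} = \left(\frac{1}{24} \cdot 3 + 0\right)^{2} = \left(\frac{1}{8} + 0\right)^{2} = \left(\frac{1}{8}\right)^{2} = \frac{1}{64}$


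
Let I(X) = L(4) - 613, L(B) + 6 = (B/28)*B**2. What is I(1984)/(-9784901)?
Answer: 4317/68494307 ≈ 6.3027e-5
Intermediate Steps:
L(B) = -6 + B**3/28 (L(B) = -6 + (B/28)*B**2 = -6 + B**3/28)
I(X) = -4317/7 (I(X) = (-6 + (1/28)*4**3) - 613 = (-6 + (1/28)*64) - 613 = (-6 + 16/7) - 613 = -26/7 - 613 = -4317/7)
I(1984)/(-9784901) = -4317/7/(-9784901) = -4317/7*(-1/9784901) = 4317/68494307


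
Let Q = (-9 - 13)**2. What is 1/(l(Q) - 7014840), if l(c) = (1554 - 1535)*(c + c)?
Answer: -1/6996448 ≈ -1.4293e-7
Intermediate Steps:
Q = 484 (Q = (-22)**2 = 484)
l(c) = 38*c (l(c) = 19*(2*c) = 38*c)
1/(l(Q) - 7014840) = 1/(38*484 - 7014840) = 1/(18392 - 7014840) = 1/(-6996448) = -1/6996448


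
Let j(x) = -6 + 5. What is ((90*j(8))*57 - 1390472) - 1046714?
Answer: -2442316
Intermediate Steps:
j(x) = -1
((90*j(8))*57 - 1390472) - 1046714 = ((90*(-1))*57 - 1390472) - 1046714 = (-90*57 - 1390472) - 1046714 = (-5130 - 1390472) - 1046714 = -1395602 - 1046714 = -2442316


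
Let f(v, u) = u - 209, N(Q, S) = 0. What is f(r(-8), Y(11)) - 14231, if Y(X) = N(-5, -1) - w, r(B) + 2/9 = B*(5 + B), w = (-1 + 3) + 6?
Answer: -14448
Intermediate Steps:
w = 8 (w = 2 + 6 = 8)
r(B) = -2/9 + B*(5 + B)
Y(X) = -8 (Y(X) = 0 - 1*8 = 0 - 8 = -8)
f(v, u) = -209 + u
f(r(-8), Y(11)) - 14231 = (-209 - 8) - 14231 = -217 - 14231 = -14448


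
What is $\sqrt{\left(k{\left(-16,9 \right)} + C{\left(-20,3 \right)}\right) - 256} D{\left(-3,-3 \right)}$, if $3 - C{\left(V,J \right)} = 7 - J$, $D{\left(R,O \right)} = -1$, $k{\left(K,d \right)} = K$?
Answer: $- i \sqrt{273} \approx - 16.523 i$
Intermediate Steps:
$C{\left(V,J \right)} = -4 + J$ ($C{\left(V,J \right)} = 3 - \left(7 - J\right) = 3 + \left(-7 + J\right) = -4 + J$)
$\sqrt{\left(k{\left(-16,9 \right)} + C{\left(-20,3 \right)}\right) - 256} D{\left(-3,-3 \right)} = \sqrt{\left(-16 + \left(-4 + 3\right)\right) - 256} \left(-1\right) = \sqrt{\left(-16 - 1\right) - 256} \left(-1\right) = \sqrt{-17 - 256} \left(-1\right) = \sqrt{-273} \left(-1\right) = i \sqrt{273} \left(-1\right) = - i \sqrt{273}$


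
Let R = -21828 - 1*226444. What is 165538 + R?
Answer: -82734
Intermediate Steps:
R = -248272 (R = -21828 - 226444 = -248272)
165538 + R = 165538 - 248272 = -82734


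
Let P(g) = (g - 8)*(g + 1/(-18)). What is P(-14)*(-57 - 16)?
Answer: -203159/9 ≈ -22573.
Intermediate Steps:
P(g) = (-8 + g)*(-1/18 + g) (P(g) = (-8 + g)*(g - 1/18) = (-8 + g)*(-1/18 + g))
P(-14)*(-57 - 16) = (4/9 + (-14)**2 - 145/18*(-14))*(-57 - 16) = (4/9 + 196 + 1015/9)*(-73) = (2783/9)*(-73) = -203159/9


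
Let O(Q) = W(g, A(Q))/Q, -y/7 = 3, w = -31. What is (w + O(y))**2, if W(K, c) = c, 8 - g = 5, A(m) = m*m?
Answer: 2704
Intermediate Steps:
A(m) = m**2
g = 3 (g = 8 - 1*5 = 8 - 5 = 3)
y = -21 (y = -7*3 = -21)
O(Q) = Q (O(Q) = Q**2/Q = Q)
(w + O(y))**2 = (-31 - 21)**2 = (-52)**2 = 2704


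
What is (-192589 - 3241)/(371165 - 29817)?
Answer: -97915/170674 ≈ -0.57370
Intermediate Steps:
(-192589 - 3241)/(371165 - 29817) = -195830/341348 = -195830*1/341348 = -97915/170674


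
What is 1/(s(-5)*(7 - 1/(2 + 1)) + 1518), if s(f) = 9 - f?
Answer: 3/4834 ≈ 0.00062060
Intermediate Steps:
1/(s(-5)*(7 - 1/(2 + 1)) + 1518) = 1/((9 - 1*(-5))*(7 - 1/(2 + 1)) + 1518) = 1/((9 + 5)*(7 - 1/3) + 1518) = 1/(14*(7 - 1*1/3) + 1518) = 1/(14*(7 - 1/3) + 1518) = 1/(14*(20/3) + 1518) = 1/(280/3 + 1518) = 1/(4834/3) = 3/4834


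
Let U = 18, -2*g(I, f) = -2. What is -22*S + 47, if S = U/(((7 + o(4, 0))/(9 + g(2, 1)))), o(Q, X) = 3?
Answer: -349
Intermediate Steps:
g(I, f) = 1 (g(I, f) = -½*(-2) = 1)
S = 18 (S = 18/(((7 + 3)/(9 + 1))) = 18/((10/10)) = 18/((10*(⅒))) = 18/1 = 18*1 = 18)
-22*S + 47 = -22*18 + 47 = -396 + 47 = -349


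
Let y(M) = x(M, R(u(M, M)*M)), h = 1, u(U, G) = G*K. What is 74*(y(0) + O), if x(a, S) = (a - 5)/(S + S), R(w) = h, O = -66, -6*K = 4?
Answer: -5069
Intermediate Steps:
K = -⅔ (K = -⅙*4 = -⅔ ≈ -0.66667)
u(U, G) = -2*G/3 (u(U, G) = G*(-⅔) = -2*G/3)
R(w) = 1
x(a, S) = (-5 + a)/(2*S) (x(a, S) = (-5 + a)/((2*S)) = (-5 + a)*(1/(2*S)) = (-5 + a)/(2*S))
y(M) = -5/2 + M/2 (y(M) = (½)*(-5 + M)/1 = (½)*1*(-5 + M) = -5/2 + M/2)
74*(y(0) + O) = 74*((-5/2 + (½)*0) - 66) = 74*((-5/2 + 0) - 66) = 74*(-5/2 - 66) = 74*(-137/2) = -5069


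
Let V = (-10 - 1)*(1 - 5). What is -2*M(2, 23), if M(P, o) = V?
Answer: -88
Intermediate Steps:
V = 44 (V = -11*(-4) = 44)
M(P, o) = 44
-2*M(2, 23) = -2*44 = -88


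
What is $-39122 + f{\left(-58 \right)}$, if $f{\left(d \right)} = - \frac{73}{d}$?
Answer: $- \frac{2269003}{58} \approx -39121.0$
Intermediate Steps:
$-39122 + f{\left(-58 \right)} = -39122 - \frac{73}{-58} = -39122 - - \frac{73}{58} = -39122 + \frac{73}{58} = - \frac{2269003}{58}$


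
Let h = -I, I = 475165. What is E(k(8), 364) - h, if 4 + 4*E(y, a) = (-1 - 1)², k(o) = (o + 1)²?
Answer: 475165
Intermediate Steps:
k(o) = (1 + o)²
h = -475165 (h = -1*475165 = -475165)
E(y, a) = 0 (E(y, a) = -1 + (-1 - 1)²/4 = -1 + (¼)*(-2)² = -1 + (¼)*4 = -1 + 1 = 0)
E(k(8), 364) - h = 0 - 1*(-475165) = 0 + 475165 = 475165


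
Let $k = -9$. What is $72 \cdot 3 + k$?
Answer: $207$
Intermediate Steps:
$72 \cdot 3 + k = 72 \cdot 3 - 9 = 216 - 9 = 207$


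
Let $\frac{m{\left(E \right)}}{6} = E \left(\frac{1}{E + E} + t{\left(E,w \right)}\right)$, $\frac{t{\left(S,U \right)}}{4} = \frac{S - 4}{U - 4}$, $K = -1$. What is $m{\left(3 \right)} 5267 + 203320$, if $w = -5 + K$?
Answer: $\frac{1285217}{5} \approx 2.5704 \cdot 10^{5}$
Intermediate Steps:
$w = -6$ ($w = -5 - 1 = -6$)
$t{\left(S,U \right)} = \frac{4 \left(-4 + S\right)}{-4 + U}$ ($t{\left(S,U \right)} = 4 \frac{S - 4}{U - 4} = 4 \frac{-4 + S}{-4 + U} = \frac{4 \left(-4 + S\right)}{-4 + U}$)
$m{\left(E \right)} = 6 E \left(\frac{8}{5} + \frac{1}{2 E} - \frac{2 E}{5}\right)$ ($m{\left(E \right)} = 6 E \left(\frac{1}{E + E} + \frac{4 \left(-4 + E\right)}{-4 - 6}\right) = 6 E \left(\frac{1}{2 E} + \frac{4 \left(-4 + E\right)}{-10}\right) = 6 E \left(\frac{1}{2 E} + 4 \left(- \frac{1}{10}\right) \left(-4 + E\right)\right) = 6 E \left(\frac{1}{2 E} - \left(- \frac{8}{5} + \frac{2 E}{5}\right)\right) = 6 E \left(\frac{8}{5} + \frac{1}{2 E} - \frac{2 E}{5}\right)$)
$m{\left(3 \right)} 5267 + 203320 = \left(3 - \frac{36 \left(-4 + 3\right)}{5}\right) 5267 + 203320 = \left(3 - \frac{36}{5} \left(-1\right)\right) 5267 + 203320 = \left(3 + \frac{36}{5}\right) 5267 + 203320 = \frac{51}{5} \cdot 5267 + 203320 = \frac{268617}{5} + 203320 = \frac{1285217}{5}$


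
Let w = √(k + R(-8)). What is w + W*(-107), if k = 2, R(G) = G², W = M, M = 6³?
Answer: -23112 + √66 ≈ -23104.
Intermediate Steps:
M = 216
W = 216
w = √66 (w = √(2 + (-8)²) = √(2 + 64) = √66 ≈ 8.1240)
w + W*(-107) = √66 + 216*(-107) = √66 - 23112 = -23112 + √66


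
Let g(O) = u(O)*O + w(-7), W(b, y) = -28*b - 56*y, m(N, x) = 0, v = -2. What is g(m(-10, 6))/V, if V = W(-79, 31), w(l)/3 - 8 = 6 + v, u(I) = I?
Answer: 9/119 ≈ 0.075630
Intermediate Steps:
w(l) = 36 (w(l) = 24 + 3*(6 - 2) = 24 + 3*4 = 24 + 12 = 36)
W(b, y) = -56*y - 28*b
g(O) = 36 + O² (g(O) = O*O + 36 = O² + 36 = 36 + O²)
V = 476 (V = -56*31 - 28*(-79) = -1736 + 2212 = 476)
g(m(-10, 6))/V = (36 + 0²)/476 = (36 + 0)*(1/476) = 36*(1/476) = 9/119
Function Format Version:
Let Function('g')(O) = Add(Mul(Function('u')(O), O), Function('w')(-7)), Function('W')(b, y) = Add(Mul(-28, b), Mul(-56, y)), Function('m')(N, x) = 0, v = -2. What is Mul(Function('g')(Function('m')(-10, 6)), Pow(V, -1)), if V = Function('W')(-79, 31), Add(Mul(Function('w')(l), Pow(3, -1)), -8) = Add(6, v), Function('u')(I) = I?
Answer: Rational(9, 119) ≈ 0.075630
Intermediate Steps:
Function('w')(l) = 36 (Function('w')(l) = Add(24, Mul(3, Add(6, -2))) = Add(24, Mul(3, 4)) = Add(24, 12) = 36)
Function('W')(b, y) = Add(Mul(-56, y), Mul(-28, b))
Function('g')(O) = Add(36, Pow(O, 2)) (Function('g')(O) = Add(Mul(O, O), 36) = Add(Pow(O, 2), 36) = Add(36, Pow(O, 2)))
V = 476 (V = Add(Mul(-56, 31), Mul(-28, -79)) = Add(-1736, 2212) = 476)
Mul(Function('g')(Function('m')(-10, 6)), Pow(V, -1)) = Mul(Add(36, Pow(0, 2)), Pow(476, -1)) = Mul(Add(36, 0), Rational(1, 476)) = Mul(36, Rational(1, 476)) = Rational(9, 119)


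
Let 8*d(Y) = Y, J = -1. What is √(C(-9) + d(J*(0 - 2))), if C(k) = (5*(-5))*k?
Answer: √901/2 ≈ 15.008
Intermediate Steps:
C(k) = -25*k
d(Y) = Y/8
√(C(-9) + d(J*(0 - 2))) = √(-25*(-9) + (-(0 - 2))/8) = √(225 + (-1*(-2))/8) = √(225 + (⅛)*2) = √(225 + ¼) = √(901/4) = √901/2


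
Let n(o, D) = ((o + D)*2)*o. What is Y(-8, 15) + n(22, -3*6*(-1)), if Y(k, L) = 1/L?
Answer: 26401/15 ≈ 1760.1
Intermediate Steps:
n(o, D) = o*(2*D + 2*o) (n(o, D) = ((D + o)*2)*o = (2*D + 2*o)*o = o*(2*D + 2*o))
Y(-8, 15) + n(22, -3*6*(-1)) = 1/15 + 2*22*(-3*6*(-1) + 22) = 1/15 + 2*22*(-18*(-1) + 22) = 1/15 + 2*22*(18 + 22) = 1/15 + 2*22*40 = 1/15 + 1760 = 26401/15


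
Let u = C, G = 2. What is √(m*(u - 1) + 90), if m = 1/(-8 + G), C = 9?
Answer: √798/3 ≈ 9.4163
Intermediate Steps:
u = 9
m = -⅙ (m = 1/(-8 + 2) = 1/(-6) = -⅙ ≈ -0.16667)
√(m*(u - 1) + 90) = √(-(9 - 1)/6 + 90) = √(-⅙*8 + 90) = √(-4/3 + 90) = √(266/3) = √798/3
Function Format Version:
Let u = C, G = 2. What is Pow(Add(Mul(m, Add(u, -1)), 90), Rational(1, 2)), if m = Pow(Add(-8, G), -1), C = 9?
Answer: Mul(Rational(1, 3), Pow(798, Rational(1, 2))) ≈ 9.4163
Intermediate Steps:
u = 9
m = Rational(-1, 6) (m = Pow(Add(-8, 2), -1) = Pow(-6, -1) = Rational(-1, 6) ≈ -0.16667)
Pow(Add(Mul(m, Add(u, -1)), 90), Rational(1, 2)) = Pow(Add(Mul(Rational(-1, 6), Add(9, -1)), 90), Rational(1, 2)) = Pow(Add(Mul(Rational(-1, 6), 8), 90), Rational(1, 2)) = Pow(Add(Rational(-4, 3), 90), Rational(1, 2)) = Pow(Rational(266, 3), Rational(1, 2)) = Mul(Rational(1, 3), Pow(798, Rational(1, 2)))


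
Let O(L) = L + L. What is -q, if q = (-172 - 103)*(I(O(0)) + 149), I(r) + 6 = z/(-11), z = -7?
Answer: 39500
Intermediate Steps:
O(L) = 2*L
I(r) = -59/11 (I(r) = -6 - 7/(-11) = -6 - 7*(-1/11) = -6 + 7/11 = -59/11)
q = -39500 (q = (-172 - 103)*(-59/11 + 149) = -275*1580/11 = -39500)
-q = -1*(-39500) = 39500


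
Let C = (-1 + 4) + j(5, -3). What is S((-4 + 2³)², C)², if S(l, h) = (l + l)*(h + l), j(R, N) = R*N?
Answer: 16384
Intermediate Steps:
j(R, N) = N*R
C = -12 (C = (-1 + 4) - 3*5 = 3 - 15 = -12)
S(l, h) = 2*l*(h + l) (S(l, h) = (2*l)*(h + l) = 2*l*(h + l))
S((-4 + 2³)², C)² = (2*(-4 + 2³)²*(-12 + (-4 + 2³)²))² = (2*(-4 + 8)²*(-12 + (-4 + 8)²))² = (2*4²*(-12 + 4²))² = (2*16*(-12 + 16))² = (2*16*4)² = 128² = 16384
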